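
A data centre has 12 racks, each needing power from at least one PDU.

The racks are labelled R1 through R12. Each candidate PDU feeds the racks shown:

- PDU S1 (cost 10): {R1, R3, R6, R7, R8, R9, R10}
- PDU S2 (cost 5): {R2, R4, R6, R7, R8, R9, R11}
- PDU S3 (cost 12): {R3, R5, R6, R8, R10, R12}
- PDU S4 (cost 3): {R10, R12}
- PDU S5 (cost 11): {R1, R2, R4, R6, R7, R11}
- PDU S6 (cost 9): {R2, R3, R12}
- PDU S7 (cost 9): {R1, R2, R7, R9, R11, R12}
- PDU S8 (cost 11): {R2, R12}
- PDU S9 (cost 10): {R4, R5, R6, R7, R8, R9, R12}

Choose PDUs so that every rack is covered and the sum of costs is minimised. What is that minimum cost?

25

S1, S2, S9 together cover every rack (S1 ∪ S2 ∪ S9 = {R1, R2, R3, R4, R5, R6, R7, R8, R9, R10, R11, R12}); total cost 10 + 5 + 10 = 25.
The greedy pick S2, S4, S1, S9 costs 28; no covering selection beats 25.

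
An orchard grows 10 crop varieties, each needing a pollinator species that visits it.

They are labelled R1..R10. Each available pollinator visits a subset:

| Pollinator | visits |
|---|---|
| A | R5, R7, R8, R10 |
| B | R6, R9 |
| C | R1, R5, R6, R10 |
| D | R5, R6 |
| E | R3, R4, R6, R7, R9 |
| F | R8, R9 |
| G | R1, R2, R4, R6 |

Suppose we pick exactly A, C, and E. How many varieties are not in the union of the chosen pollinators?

Union of A, C, E = {R1, R3, R4, R5, R6, R7, R8, R9, R10}.
Not covered: R2 — 1 variety.

1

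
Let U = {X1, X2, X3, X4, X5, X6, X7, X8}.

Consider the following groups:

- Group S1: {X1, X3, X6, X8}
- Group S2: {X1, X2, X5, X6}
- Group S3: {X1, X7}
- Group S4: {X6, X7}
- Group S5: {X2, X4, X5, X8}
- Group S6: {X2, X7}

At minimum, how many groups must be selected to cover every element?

S1, S3, and S5 cover everything between them: the union {X1, X2, X3, X4, X5, X6, X7, X8} is all of U.
Only S1 contains X3, so S1 is forced; the remaining 4 elements need at least 2 more groups (each remaining group adds at most 3) — so at least 3 groups are needed, and 3 is optimal.

3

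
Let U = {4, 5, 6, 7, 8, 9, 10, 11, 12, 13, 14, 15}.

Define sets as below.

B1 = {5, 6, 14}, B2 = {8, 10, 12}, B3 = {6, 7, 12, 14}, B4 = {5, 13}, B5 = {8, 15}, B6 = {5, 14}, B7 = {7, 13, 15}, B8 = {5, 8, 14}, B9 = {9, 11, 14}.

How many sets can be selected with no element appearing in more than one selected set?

3

B2, B6, B7 are pairwise disjoint (B2={8,10,12}; B6={5,14}; B7={7,13,15}).
Every remaining set overlaps one of these, and no 4 of the listed sets are pairwise disjoint, so 3 is the maximum.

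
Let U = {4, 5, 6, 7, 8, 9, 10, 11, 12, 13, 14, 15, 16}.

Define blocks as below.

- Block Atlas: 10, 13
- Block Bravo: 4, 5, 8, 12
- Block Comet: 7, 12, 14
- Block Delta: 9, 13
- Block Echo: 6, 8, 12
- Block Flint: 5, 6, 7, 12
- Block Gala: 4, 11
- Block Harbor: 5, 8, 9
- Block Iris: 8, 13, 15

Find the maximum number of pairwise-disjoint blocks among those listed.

4

Atlas, Comet, Gala, Harbor are pairwise disjoint (Atlas={10,13}; Comet={7,12,14}; Gala={4,11}; Harbor={5,8,9}).
Every remaining block overlaps one of these, and no 5 of the listed blocks are pairwise disjoint, so 4 is the maximum.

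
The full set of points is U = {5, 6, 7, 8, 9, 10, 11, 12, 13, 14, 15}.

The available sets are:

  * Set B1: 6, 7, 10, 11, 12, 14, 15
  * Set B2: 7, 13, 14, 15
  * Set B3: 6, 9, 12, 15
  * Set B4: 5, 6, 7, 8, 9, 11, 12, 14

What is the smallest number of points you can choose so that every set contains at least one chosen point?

Take H = {12, 14}. Each listed set contains at least one of these, so H is a hitting set of size 2.
No single point lies in every set, so at least 2 are needed and 2 is optimal.

2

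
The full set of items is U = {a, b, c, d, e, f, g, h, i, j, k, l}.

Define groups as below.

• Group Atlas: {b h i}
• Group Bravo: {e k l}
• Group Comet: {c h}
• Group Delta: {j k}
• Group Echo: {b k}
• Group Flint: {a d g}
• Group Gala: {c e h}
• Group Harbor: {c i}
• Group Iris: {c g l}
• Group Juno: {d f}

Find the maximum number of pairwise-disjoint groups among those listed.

Atlas, Delta, Iris, Juno are pairwise disjoint (Atlas={b,h,i}; Delta={j,k}; Iris={c,g,l}; Juno={d,f}).
Every remaining group overlaps one of these, and no 5 of the listed groups are pairwise disjoint, so 4 is the maximum.

4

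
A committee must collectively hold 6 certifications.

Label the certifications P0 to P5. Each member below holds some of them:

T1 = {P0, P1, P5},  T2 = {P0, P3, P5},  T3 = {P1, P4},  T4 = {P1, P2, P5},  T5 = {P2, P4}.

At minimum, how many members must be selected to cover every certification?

T2 and T4 and T5 together: T2 ∪ T4 ∪ T5 = {P0, P1, P2, P3, P4, P5} — every certification is covered.
Only T2 contains P3, so T2 is forced; the remaining 3 certifications need at least 2 more members (each remaining member adds at most 2) — so at least 3 members are needed, and 3 is optimal.

3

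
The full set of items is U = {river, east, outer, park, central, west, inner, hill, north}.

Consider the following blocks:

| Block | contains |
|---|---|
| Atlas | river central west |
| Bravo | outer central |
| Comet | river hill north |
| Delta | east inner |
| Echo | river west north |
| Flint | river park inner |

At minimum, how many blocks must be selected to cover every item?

Atlas, Bravo, Comet, Delta, and Flint cover everything between them: the union {river, east, outer, park, central, west, inner, hill, north} is all of U.
No 4 of the 6 blocks cover everything (all 15 combinations miss at least one item), so 5 is optimal.

5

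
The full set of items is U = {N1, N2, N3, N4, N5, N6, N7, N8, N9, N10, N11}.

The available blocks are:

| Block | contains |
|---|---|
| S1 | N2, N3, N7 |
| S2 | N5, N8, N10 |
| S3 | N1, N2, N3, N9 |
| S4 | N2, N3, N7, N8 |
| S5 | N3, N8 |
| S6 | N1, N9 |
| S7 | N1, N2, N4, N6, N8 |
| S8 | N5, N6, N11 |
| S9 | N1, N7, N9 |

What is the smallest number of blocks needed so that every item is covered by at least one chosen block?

S2, S4, S7, S8, and S9 cover everything between them: the union {N1, N2, N3, N4, N5, N6, N7, N8, N9, N10, N11} is all of U.
No 4 of the 9 blocks cover everything (all 126 combinations miss at least one item), so 5 is optimal.

5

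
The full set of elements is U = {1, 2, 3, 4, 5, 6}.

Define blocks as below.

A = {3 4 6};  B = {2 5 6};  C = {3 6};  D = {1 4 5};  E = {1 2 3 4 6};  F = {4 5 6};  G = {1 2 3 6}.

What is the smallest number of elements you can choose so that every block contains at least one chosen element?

2

The 2 elements {3, 5} hit every block.
The blocks C, D are pairwise disjoint, so any hitting set needs a separate element for each — at least 2. Hence 2 is optimal.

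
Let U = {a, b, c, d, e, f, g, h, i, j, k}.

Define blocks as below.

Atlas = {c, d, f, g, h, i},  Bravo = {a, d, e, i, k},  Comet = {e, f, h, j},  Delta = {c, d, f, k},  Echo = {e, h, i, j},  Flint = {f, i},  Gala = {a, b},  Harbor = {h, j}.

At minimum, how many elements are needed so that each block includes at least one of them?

3

Take T = {a, f, h}. Each listed block contains at least one of these, so T is a hitting set of size 3.
The blocks Delta, Gala, Harbor are pairwise disjoint, so any hitting set needs a separate element for each — at least 3. Hence 3 is optimal.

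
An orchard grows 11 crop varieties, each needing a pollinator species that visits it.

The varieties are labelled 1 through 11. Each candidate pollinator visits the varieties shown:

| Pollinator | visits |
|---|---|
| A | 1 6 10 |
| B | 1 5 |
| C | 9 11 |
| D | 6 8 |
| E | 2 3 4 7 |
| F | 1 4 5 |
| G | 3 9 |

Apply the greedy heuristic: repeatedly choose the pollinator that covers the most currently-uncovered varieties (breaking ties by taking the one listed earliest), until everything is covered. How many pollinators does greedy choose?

5

Greedy: pick E (covers 4 new) → pick A (covers 3 new) → pick C (covers 2 new) → pick B (covers 1 new) → pick D (covers 1 new). Total picks: 5.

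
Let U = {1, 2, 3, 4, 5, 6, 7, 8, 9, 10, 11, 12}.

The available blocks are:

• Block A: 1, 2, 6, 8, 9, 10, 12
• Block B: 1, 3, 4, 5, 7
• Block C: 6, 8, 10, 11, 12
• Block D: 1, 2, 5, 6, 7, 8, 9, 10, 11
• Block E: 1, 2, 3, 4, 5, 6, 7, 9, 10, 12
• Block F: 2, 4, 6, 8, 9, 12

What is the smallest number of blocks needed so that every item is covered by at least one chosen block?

2

C and E together: C ∪ E = {1, 2, 3, 4, 5, 6, 7, 8, 9, 10, 11, 12} — every item is covered.
No single block has all 12 items (the largest, E, has 10), so 2 is optimal.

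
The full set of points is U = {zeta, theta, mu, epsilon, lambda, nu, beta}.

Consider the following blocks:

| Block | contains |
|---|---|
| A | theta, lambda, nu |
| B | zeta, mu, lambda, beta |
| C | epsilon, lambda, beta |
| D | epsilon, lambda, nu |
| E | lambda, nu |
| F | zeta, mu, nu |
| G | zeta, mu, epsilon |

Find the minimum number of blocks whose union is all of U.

3

Take {A, B, D}. Their union is {zeta, theta, mu, epsilon, lambda, nu, beta}, which is all 7 points.
Only A contains theta, so A is forced; the remaining 4 points need at least 2 more blocks (each remaining block adds at most 3) — so at least 3 blocks are needed, and 3 is optimal.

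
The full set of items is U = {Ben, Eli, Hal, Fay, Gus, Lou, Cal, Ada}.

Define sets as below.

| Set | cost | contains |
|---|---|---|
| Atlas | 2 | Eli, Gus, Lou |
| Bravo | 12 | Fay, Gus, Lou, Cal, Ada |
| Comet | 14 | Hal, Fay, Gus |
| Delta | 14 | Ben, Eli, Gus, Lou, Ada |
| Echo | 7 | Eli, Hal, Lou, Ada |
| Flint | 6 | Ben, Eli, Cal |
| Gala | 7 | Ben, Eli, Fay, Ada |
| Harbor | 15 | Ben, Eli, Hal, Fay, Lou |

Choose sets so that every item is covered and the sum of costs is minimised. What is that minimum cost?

Atlas, Echo, Flint, Gala together cover every item (Atlas ∪ Echo ∪ Flint ∪ Gala = {Ben, Eli, Hal, Fay, Gus, Lou, Cal, Ada}); total cost 2 + 7 + 6 + 7 = 22.
No covering selection has total cost below 22.

22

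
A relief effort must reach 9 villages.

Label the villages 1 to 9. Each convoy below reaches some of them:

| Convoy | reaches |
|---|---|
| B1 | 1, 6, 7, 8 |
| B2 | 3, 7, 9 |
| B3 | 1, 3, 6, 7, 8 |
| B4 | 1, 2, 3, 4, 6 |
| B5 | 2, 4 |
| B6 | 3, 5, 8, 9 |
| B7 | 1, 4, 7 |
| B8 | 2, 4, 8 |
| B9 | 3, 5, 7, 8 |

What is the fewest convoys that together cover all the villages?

3

Take {B4, B6, B9}. Their union is {1, 2, 3, 4, 5, 6, 7, 8, 9}, which is all 9 villages.
No 2 of the 9 convoys cover everything (all 36 combinations miss at least one village), so 3 is optimal.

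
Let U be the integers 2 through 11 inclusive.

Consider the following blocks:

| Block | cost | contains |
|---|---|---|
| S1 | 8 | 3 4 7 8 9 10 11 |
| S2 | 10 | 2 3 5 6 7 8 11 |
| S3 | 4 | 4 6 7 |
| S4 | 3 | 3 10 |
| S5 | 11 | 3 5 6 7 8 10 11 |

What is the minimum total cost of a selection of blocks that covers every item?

18

S1, S2 together cover every item (S1 ∪ S2 = {2, 3, 4, 5, 6, 7, 8, 9, 10, 11}); total cost 8 + 10 = 18.
No covering selection has total cost below 18.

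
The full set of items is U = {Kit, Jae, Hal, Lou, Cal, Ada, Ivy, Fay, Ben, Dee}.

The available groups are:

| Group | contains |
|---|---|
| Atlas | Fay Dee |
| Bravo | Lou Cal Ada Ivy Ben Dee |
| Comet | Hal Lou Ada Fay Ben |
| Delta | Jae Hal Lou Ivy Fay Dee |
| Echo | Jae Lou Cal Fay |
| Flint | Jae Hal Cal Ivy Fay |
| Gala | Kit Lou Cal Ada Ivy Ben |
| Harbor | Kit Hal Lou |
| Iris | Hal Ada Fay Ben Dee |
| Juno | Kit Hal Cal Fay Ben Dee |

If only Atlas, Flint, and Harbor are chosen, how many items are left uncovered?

Union of Atlas, Flint, Harbor = {Kit, Jae, Hal, Lou, Cal, Ivy, Fay, Dee}.
Not covered: Ada, Ben — 2 items.

2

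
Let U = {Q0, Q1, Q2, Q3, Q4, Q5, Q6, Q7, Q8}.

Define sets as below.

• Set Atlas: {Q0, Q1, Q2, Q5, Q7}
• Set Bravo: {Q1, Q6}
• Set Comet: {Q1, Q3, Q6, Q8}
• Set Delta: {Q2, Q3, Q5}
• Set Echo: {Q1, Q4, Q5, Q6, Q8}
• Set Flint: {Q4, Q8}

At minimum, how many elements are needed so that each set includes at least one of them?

3

Take H = {Q1, Q3, Q8}. Each listed set contains at least one of these, so H is a hitting set of size 3.
The sets Bravo, Delta, Flint are pairwise disjoint, so any hitting set needs a separate element for each — at least 3. Hence 3 is optimal.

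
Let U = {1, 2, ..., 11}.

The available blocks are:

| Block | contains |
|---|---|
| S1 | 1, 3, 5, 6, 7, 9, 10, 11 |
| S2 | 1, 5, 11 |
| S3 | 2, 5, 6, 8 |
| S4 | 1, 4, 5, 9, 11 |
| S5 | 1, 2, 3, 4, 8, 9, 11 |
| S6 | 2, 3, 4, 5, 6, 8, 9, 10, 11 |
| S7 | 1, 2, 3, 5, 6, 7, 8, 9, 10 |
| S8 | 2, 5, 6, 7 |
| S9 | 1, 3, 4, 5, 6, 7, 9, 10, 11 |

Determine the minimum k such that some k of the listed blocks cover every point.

2

S5 and S7 cover everything between them: the union {1, 2, 3, 4, 5, 6, 7, 8, 9, 10, 11} is all of U.
No single block has all 11 points (the largest, S6, has 9), so 2 is optimal.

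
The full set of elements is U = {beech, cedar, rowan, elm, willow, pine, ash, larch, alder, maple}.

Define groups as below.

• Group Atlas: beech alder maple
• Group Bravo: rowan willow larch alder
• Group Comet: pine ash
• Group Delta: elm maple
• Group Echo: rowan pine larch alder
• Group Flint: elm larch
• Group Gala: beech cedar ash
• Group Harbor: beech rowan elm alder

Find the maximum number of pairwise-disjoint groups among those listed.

3

Bravo, Comet, Delta are pairwise disjoint (Bravo={rowan,willow,larch,alder}; Comet={pine,ash}; Delta={elm,maple}).
Every remaining group overlaps one of these, and no 4 of the listed groups are pairwise disjoint, so 3 is the maximum.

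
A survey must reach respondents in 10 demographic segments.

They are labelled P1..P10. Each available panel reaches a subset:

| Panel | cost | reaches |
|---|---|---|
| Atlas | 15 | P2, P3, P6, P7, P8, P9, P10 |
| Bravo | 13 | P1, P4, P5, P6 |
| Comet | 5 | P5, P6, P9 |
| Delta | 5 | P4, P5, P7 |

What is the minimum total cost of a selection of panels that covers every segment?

Atlas, Bravo together cover every segment (Atlas ∪ Bravo = {P1, P2, P3, P4, P5, P6, P7, P8, P9, P10}); total cost 15 + 13 = 28.
The greedy pick Comet, Delta, Atlas, Bravo costs 38; no covering selection beats 28.

28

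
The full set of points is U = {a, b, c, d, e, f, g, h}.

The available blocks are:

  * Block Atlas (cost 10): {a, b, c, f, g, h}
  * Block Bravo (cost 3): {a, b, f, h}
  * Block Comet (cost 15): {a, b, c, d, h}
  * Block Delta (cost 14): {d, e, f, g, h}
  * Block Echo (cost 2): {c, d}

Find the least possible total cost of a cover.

19

Bravo, Delta, Echo together cover every point (Bravo ∪ Delta ∪ Echo = {a, b, c, d, e, f, g, h}); total cost 3 + 14 + 2 = 19.
No covering selection has total cost below 19.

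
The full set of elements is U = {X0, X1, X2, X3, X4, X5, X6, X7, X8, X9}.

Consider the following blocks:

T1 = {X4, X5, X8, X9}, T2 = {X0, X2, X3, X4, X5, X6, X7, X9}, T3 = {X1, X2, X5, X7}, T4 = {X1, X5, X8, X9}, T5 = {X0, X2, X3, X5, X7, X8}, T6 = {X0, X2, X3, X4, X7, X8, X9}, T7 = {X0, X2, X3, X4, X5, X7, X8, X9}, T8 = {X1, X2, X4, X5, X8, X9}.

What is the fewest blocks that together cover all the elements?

Take {T2, T4}. Their union is {X0, X1, X2, X3, X4, X5, X6, X7, X8, X9}, which is all 10 elements.
No single block has all 10 elements (the largest, T2, has 8), so 2 is optimal.

2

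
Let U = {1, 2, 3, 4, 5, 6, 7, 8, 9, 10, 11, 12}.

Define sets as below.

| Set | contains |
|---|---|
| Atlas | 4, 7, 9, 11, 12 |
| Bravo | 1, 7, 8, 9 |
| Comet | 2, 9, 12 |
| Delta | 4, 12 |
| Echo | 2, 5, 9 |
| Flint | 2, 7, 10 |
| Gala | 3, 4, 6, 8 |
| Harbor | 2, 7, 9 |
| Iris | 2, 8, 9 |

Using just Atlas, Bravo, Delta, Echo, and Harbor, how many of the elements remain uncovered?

Union of Atlas, Bravo, Delta, Echo, Harbor = {1, 2, 4, 5, 7, 8, 9, 11, 12}.
Not covered: 3, 6, 10 — 3 elements.

3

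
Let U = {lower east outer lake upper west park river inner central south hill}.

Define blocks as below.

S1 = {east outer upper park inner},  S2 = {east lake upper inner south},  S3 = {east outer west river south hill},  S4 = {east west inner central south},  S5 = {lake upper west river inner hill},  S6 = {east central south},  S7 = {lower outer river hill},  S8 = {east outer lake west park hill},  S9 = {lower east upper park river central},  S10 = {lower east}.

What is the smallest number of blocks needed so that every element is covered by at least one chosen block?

3

S2, S8, and S9 cover everything between them: the union {lower, east, outer, lake, upper, west, park, river, inner, central, south, hill} is all of U.
No 2 of the 10 blocks cover everything (all 45 combinations miss at least one element), so 3 is optimal.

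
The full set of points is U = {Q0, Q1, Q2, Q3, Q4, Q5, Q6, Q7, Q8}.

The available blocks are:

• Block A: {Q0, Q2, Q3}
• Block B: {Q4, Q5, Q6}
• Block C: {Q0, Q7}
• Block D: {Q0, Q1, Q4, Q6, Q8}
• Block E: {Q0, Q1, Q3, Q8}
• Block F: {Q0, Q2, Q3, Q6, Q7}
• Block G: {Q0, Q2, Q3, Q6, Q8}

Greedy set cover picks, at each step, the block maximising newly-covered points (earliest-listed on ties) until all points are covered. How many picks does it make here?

3

Greedy: pick D (covers 5 new) → pick F (covers 3 new) → pick B (covers 1 new). Total picks: 3.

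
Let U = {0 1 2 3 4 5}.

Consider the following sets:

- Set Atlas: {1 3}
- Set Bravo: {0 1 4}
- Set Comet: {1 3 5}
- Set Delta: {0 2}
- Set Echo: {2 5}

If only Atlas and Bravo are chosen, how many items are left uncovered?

2

Union of Atlas, Bravo = {0, 1, 3, 4}.
Not covered: 2, 5 — 2 items.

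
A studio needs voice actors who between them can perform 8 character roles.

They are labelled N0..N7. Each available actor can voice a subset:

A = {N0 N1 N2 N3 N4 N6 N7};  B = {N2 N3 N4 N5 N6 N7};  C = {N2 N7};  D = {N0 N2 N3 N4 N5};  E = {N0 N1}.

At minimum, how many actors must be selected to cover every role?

Take {A, B}. Their union is {N0, N1, N2, N3, N4, N5, N6, N7}, which is all 8 roles.
No single actor has all 8 roles (the largest, A, has 7), so 2 is optimal.

2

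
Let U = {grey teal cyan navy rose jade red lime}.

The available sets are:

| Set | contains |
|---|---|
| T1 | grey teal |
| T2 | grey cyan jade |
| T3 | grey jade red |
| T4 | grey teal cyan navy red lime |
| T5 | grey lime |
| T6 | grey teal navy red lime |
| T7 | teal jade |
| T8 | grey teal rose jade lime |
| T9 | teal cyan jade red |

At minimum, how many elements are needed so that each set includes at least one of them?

H = {grey, jade} meets every set (each contains at least one member of H), and |H| = 2.
The sets T5, T9 are pairwise disjoint, so any hitting set needs a separate element for each — at least 2. Hence 2 is optimal.

2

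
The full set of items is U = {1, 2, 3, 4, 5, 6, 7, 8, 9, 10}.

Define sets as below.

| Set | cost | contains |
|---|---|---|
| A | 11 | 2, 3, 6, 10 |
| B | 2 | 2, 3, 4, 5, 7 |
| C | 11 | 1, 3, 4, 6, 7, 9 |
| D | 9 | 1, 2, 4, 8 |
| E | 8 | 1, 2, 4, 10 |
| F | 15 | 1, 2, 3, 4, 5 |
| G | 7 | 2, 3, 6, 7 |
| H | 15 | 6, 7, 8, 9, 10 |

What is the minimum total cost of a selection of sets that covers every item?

25

B, E, H together cover every item (B ∪ E ∪ H = {1, 2, 3, 4, 5, 6, 7, 8, 9, 10}); total cost 2 + 8 + 15 = 25.
The greedy pick B, C, H costs 28; no covering selection beats 25.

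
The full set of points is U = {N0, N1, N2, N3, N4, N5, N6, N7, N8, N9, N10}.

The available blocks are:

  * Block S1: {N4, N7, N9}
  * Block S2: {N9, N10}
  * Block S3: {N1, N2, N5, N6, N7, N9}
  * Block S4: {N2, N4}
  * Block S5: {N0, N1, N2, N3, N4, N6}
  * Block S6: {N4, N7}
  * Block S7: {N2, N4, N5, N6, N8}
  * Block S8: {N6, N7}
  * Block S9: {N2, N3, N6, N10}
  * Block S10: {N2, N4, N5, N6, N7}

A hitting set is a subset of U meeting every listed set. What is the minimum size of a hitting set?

3

The 3 points {N4, N7, N10} hit every block.
The blocks S2, S4, S8 are pairwise disjoint, so any hitting set needs a separate point for each — at least 3. Hence 3 is optimal.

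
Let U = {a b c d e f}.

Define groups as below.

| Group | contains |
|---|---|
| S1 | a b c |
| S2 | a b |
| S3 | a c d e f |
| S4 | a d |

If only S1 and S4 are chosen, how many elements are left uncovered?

Union of S1, S4 = {a, b, c, d}.
Not covered: e, f — 2 elements.

2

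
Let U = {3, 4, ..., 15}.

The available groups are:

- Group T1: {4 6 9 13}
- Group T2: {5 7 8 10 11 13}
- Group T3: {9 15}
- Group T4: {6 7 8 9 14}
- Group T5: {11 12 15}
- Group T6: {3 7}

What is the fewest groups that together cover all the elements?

T1 and T2 and T4 and T5 and T6 together: T1 ∪ T2 ∪ T4 ∪ T5 ∪ T6 = {3, 4, 5, 6, 7, 8, 9, 10, 11, 12, 13, 14, 15} — every element is covered.
No 4 of the 6 groups cover everything (all 15 combinations miss at least one element), so 5 is optimal.

5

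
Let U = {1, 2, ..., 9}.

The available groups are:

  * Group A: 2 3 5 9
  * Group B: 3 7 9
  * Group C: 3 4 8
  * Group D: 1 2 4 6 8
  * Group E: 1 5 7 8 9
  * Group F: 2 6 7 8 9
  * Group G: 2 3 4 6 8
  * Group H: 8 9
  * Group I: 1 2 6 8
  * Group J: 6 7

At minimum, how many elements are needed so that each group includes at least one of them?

3

T = {6, 8, 9} meets every group (each contains at least one member of T), and |T| = 3.
No choice of 2 elements meets every group, so 3 is the minimum.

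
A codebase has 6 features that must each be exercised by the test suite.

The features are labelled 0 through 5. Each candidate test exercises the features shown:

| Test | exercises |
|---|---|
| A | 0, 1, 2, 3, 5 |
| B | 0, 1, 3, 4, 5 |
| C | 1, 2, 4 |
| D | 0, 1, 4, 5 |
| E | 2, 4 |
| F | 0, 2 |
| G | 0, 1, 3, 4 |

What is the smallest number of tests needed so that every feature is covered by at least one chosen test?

A and D together: A ∪ D = {0, 1, 2, 3, 4, 5} — every feature is covered.
No single test has all 6 features (the largest, A, has 5), so 2 is optimal.

2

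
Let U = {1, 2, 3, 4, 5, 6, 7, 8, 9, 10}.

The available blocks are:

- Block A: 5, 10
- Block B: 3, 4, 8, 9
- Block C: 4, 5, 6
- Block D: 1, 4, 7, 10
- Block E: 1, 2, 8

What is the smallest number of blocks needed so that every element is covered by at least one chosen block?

4

B, C, D, and E cover everything between them: the union {1, 2, 3, 4, 5, 6, 7, 8, 9, 10} is all of U.
Only E contains 2, so E is forced; the remaining 7 elements need at least 3 more blocks (each remaining block adds at most 3) — so at least 4 blocks are needed, and 4 is optimal.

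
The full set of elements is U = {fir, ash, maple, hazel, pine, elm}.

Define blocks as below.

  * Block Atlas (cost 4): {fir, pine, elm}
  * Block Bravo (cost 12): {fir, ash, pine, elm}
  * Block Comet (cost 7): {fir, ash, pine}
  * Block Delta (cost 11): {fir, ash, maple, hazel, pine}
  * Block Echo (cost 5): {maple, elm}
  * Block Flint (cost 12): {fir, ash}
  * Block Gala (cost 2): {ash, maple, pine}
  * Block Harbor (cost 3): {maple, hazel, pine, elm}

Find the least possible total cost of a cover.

9

Atlas, Gala, Harbor together cover every element (Atlas ∪ Gala ∪ Harbor = {fir, ash, maple, hazel, pine, elm}); total cost 4 + 2 + 3 = 9.
No covering selection has total cost below 9.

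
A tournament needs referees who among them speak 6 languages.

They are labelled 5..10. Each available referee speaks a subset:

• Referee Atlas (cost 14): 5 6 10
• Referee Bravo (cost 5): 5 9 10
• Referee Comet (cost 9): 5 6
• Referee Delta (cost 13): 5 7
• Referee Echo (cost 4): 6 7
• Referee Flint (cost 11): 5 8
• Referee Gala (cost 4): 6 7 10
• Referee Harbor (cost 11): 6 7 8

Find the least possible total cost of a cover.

16

Bravo, Harbor together cover every language (Bravo ∪ Harbor = {5, 6, 7, 8, 9, 10}); total cost 5 + 11 = 16.
The greedy pick Gala, Bravo, Flint costs 20; no covering selection beats 16.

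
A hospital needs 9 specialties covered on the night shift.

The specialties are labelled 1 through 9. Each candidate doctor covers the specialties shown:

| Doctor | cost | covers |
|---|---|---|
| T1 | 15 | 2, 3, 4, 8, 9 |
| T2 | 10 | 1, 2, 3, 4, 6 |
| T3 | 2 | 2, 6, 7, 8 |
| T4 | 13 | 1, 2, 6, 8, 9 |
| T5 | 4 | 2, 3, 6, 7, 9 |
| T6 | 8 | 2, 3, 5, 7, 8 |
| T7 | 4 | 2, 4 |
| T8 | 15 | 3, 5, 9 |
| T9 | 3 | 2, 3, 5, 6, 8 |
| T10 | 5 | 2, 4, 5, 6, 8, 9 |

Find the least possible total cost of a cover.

17

T2, T5, T9 together cover every specialty (T2 ∪ T5 ∪ T9 = {1, 2, 3, 4, 5, 6, 7, 8, 9}); total cost 10 + 4 + 3 = 17.
The greedy pick T3, T9, T10, T2 costs 20; no covering selection beats 17.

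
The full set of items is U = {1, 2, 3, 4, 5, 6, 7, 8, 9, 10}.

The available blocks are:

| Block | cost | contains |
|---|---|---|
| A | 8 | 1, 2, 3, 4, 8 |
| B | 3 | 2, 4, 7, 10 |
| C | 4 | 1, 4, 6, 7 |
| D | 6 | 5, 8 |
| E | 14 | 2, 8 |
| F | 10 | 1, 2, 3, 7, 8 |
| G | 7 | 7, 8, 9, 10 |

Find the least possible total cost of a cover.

A, C, D, G together cover every item (A ∪ C ∪ D ∪ G = {1, 2, 3, 4, 5, 6, 7, 8, 9, 10}); total cost 8 + 4 + 6 + 7 = 25.
The greedy pick B, C, D, G, A costs 28; no covering selection beats 25.

25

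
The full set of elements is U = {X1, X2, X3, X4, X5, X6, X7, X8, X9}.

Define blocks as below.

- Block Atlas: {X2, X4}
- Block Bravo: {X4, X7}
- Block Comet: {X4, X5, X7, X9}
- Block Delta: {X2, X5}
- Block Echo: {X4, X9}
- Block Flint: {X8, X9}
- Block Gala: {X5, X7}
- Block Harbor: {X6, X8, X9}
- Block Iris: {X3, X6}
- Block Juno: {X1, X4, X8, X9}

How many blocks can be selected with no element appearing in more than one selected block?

Bravo, Delta, Flint, Iris are pairwise disjoint (Bravo={X4,X7}; Delta={X2,X5}; Flint={X8,X9}; Iris={X3,X6}).
Every remaining block overlaps one of these, and no 5 of the listed blocks are pairwise disjoint, so 4 is the maximum.

4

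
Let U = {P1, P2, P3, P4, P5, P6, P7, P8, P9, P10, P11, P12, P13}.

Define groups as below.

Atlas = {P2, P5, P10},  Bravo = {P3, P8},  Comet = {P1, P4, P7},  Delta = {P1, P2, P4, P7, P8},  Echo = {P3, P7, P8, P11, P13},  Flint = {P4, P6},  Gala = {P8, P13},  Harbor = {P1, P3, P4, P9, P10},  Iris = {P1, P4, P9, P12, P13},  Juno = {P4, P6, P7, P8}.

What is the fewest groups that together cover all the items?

Take {Atlas, Echo, Flint, Iris}. Their union is {P1, P2, P3, P4, P5, P6, P7, P8, P9, P10, P11, P12, P13}, which is all 13 items.
No 3 of the 10 groups cover everything (all 120 combinations miss at least one item), so 4 is optimal.

4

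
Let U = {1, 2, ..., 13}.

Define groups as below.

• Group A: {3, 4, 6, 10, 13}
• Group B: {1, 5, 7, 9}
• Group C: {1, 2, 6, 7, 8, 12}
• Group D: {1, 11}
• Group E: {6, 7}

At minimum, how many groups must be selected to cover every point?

Take {A, B, C, D}. Their union is {1, 2, 3, 4, 5, 6, 7, 8, 9, 10, 11, 12, 13}, which is all 13 points.
Only D contains 11, so D is forced; the remaining 11 points need at least 3 more groups (each remaining group adds at most 5) — so at least 4 groups are needed, and 4 is optimal.

4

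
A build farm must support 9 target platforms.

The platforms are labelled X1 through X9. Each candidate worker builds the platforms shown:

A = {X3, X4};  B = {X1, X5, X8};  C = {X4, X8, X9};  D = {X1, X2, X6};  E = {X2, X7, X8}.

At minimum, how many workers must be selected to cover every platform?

Take {A, B, C, D, E}. Their union is {X1, X2, X3, X4, X5, X6, X7, X8, X9}, which is all 9 platforms.
No 4 of the 5 workers cover everything (all 5 combinations miss at least one platform), so 5 is optimal.

5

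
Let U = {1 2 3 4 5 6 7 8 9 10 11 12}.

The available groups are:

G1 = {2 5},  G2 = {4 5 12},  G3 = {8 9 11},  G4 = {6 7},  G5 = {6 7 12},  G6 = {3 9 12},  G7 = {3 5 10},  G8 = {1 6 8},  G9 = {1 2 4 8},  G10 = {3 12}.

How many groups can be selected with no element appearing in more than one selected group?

4

G1, G3, G4, G10 are pairwise disjoint (G1={2,5}; G3={8,9,11}; G4={6,7}; G10={3,12}).
Every remaining group overlaps one of these, and no 5 of the listed groups are pairwise disjoint, so 4 is the maximum.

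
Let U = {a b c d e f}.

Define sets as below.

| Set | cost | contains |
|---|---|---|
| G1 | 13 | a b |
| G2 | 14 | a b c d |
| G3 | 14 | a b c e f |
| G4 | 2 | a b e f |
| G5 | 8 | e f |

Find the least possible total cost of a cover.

16

G2, G4 together cover every element (G2 ∪ G4 = {a, b, c, d, e, f}); total cost 14 + 2 = 16.
No covering selection has total cost below 16.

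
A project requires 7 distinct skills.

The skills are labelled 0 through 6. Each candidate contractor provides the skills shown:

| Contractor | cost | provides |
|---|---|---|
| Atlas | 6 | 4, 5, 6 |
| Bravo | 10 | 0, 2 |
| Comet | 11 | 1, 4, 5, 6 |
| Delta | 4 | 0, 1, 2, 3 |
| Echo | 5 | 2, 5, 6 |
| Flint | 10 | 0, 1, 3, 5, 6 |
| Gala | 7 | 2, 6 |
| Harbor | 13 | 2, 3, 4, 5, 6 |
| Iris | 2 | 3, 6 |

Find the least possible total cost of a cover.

10

Atlas, Delta together cover every skill (Atlas ∪ Delta = {0, 1, 2, 3, 4, 5, 6}); total cost 6 + 4 = 10.
No covering selection has total cost below 10.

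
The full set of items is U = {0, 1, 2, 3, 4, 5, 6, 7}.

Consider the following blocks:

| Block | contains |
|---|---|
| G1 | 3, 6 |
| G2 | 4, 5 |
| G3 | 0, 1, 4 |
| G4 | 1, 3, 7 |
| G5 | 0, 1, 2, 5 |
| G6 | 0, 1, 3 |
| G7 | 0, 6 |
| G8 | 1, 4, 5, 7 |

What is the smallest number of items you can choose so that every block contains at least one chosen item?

H = {1, 5, 6} meets every block (each contains at least one member of H), and |H| = 3.
The blocks G2, G4, G7 are pairwise disjoint, so any hitting set needs a separate item for each — at least 3. Hence 3 is optimal.

3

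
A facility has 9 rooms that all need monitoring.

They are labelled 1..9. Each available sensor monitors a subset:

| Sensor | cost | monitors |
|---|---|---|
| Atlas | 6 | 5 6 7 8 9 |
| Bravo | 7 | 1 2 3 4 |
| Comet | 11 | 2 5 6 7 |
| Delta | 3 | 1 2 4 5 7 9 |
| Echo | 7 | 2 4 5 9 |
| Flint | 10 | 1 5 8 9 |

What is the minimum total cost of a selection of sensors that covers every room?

13

Atlas, Bravo together cover every room (Atlas ∪ Bravo = {1, 2, 3, 4, 5, 6, 7, 8, 9}); total cost 6 + 7 = 13.
The greedy pick Delta, Atlas, Bravo costs 16; no covering selection beats 13.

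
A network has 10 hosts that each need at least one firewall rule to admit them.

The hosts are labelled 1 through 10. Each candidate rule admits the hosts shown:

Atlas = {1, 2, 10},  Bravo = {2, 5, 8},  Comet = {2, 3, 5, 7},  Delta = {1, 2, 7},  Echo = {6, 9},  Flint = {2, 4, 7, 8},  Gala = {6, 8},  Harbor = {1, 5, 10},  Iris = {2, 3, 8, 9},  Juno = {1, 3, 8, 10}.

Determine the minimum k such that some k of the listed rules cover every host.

4

Bravo and Echo and Flint and Juno together: Bravo ∪ Echo ∪ Flint ∪ Juno = {1, 2, 3, 4, 5, 6, 7, 8, 9, 10} — every host is covered.
No 3 of the 10 rules cover everything (all 120 combinations miss at least one host), so 4 is optimal.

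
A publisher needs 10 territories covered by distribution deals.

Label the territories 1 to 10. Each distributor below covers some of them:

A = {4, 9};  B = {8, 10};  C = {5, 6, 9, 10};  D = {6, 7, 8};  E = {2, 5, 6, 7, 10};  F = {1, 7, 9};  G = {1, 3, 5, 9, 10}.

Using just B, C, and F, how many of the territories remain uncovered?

Union of B, C, F = {1, 5, 6, 7, 8, 9, 10}.
Not covered: 2, 3, 4 — 3 territories.

3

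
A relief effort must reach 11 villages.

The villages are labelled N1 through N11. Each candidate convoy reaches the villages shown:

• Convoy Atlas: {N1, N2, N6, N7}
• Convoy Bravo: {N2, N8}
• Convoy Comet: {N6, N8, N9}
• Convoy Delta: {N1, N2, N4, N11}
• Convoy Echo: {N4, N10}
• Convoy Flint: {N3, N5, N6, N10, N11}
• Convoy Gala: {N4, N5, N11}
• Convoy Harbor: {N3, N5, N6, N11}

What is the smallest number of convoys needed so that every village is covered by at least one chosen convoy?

4

Take {Atlas, Comet, Echo, Harbor}. Their union is {N1, N2, N3, N4, N5, N6, N7, N8, N9, N10, N11}, which is all 11 villages.
No 3 of the 8 convoys cover everything (all 56 combinations miss at least one village), so 4 is optimal.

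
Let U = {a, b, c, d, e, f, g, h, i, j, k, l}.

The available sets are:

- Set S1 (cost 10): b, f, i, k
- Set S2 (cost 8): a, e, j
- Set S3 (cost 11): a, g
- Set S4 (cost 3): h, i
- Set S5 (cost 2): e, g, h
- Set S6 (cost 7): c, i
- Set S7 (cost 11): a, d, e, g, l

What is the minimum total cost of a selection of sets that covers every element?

S1, S2, S5, S6, S7 together cover every element (S1 ∪ S2 ∪ S5 ∪ S6 ∪ S7 = {a, b, c, d, e, f, g, h, i, j, k, l}); total cost 10 + 8 + 2 + 7 + 11 = 38.
No covering selection has total cost below 38.

38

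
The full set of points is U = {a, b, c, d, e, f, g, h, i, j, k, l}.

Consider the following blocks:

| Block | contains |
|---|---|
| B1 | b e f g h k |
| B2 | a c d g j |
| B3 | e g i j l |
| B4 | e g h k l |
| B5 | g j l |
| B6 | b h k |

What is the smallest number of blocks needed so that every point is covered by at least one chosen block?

B1, B2, and B3 cover everything between them: the union {a, b, c, d, e, f, g, h, i, j, k, l} is all of U.
Only B2 contains a, so B2 is forced; the remaining 7 points need at least 2 more blocks (each remaining block adds at most 5) — so at least 3 blocks are needed, and 3 is optimal.

3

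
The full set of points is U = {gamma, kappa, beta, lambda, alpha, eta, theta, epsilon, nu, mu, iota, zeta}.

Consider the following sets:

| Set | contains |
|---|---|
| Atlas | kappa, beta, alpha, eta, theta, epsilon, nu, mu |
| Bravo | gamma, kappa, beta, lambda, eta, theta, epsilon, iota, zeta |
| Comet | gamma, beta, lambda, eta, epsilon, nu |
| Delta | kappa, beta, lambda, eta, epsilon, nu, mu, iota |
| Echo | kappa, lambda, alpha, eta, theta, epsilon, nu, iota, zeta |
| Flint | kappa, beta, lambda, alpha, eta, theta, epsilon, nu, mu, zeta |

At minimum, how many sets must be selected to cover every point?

Atlas and Bravo cover everything between them: the union {gamma, kappa, beta, lambda, alpha, eta, theta, epsilon, nu, mu, iota, zeta} is all of U.
No single set has all 12 points (the largest, Flint, has 10), so 2 is optimal.

2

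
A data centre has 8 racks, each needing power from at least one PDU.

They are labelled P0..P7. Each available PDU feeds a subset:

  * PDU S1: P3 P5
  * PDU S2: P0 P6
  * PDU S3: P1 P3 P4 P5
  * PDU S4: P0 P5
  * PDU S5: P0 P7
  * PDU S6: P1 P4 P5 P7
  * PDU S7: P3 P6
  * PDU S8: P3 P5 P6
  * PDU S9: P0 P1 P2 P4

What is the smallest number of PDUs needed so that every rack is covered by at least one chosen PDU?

3

Take {S5, S8, S9}. Their union is {P0, P1, P2, P3, P4, P5, P6, P7}, which is all 8 racks.
Only S9 contains P2, so S9 is forced; the remaining 4 racks need at least 2 more PDUs (each remaining PDU adds at most 3) — so at least 3 PDUs are needed, and 3 is optimal.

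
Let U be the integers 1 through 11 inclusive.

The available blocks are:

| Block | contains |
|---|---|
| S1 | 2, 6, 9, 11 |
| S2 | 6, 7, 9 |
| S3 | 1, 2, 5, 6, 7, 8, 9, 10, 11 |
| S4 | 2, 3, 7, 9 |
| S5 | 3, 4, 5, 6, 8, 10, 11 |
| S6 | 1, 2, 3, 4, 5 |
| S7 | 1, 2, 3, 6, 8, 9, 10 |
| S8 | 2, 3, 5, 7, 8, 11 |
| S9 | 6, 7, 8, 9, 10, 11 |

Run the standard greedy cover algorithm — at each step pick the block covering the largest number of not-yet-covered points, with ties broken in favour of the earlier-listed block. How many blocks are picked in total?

Greedy: pick S3 (covers 9 new) → pick S5 (covers 2 new). Total picks: 2.

2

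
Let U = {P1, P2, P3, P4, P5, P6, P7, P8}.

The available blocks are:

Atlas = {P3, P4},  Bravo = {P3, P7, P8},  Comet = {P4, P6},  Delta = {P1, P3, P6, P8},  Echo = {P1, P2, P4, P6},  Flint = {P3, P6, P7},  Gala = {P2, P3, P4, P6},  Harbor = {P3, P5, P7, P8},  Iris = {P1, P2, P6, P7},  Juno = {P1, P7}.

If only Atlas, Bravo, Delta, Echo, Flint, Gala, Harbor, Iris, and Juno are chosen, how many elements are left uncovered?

Union of Atlas, Bravo, Delta, Echo, Flint, Gala, Harbor, Iris, Juno = {P1, P2, P3, P4, P5, P6, P7, P8} — that's every element, so 0 are uncovered.

0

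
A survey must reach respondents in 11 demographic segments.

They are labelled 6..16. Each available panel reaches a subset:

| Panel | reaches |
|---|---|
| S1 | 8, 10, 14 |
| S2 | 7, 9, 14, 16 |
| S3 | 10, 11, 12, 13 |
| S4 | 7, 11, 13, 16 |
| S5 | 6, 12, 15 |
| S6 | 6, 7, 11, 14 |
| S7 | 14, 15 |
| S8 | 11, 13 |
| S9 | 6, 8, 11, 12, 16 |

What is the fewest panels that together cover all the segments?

Take {S2, S3, S5, S9}. Their union is {6, 7, 8, 9, 10, 11, 12, 13, 14, 15, 16}, which is all 11 segments.
No 3 of the 9 panels cover everything (all 84 combinations miss at least one segment), so 4 is optimal.

4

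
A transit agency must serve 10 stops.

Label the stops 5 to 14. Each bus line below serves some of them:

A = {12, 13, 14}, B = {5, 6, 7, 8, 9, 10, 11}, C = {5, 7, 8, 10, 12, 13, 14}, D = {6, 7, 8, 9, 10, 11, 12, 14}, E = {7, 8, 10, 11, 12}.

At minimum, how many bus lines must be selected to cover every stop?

B and C together: B ∪ C = {5, 6, 7, 8, 9, 10, 11, 12, 13, 14} — every stop is covered.
No single bus line has all 10 stops (the largest, D, has 8), so 2 is optimal.

2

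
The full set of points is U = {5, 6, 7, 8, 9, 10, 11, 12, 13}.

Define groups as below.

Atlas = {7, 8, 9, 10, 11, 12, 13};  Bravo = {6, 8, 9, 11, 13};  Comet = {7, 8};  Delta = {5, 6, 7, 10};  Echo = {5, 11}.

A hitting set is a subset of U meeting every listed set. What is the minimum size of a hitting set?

2

The 2 points {7, 11} hit every group.
The groups Comet, Echo are pairwise disjoint, so any hitting set needs a separate point for each — at least 2. Hence 2 is optimal.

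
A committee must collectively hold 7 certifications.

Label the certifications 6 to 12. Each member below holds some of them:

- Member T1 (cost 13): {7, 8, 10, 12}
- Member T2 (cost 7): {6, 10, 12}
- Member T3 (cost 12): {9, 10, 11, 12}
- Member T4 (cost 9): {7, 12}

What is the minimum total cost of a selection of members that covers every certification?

32

T1, T2, T3 together cover every certification (T1 ∪ T2 ∪ T3 = {6, 7, 8, 9, 10, 11, 12}); total cost 13 + 7 + 12 = 32.
No covering selection has total cost below 32.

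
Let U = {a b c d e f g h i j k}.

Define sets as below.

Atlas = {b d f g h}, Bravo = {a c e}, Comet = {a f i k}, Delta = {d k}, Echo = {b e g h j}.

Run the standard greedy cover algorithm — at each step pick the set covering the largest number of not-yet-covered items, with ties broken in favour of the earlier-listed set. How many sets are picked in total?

4

Greedy: pick Atlas (covers 5 new) → pick Bravo (covers 3 new) → pick Comet (covers 2 new) → pick Echo (covers 1 new). Total picks: 4.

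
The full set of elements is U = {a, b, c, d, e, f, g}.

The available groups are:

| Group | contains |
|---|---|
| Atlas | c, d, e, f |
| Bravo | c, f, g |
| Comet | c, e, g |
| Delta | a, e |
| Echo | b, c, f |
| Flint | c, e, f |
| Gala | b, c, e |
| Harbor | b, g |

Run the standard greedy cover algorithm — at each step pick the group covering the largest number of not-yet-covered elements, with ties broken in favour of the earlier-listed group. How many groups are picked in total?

3

Greedy: pick Atlas (covers 4 new) → pick Harbor (covers 2 new) → pick Delta (covers 1 new). Total picks: 3.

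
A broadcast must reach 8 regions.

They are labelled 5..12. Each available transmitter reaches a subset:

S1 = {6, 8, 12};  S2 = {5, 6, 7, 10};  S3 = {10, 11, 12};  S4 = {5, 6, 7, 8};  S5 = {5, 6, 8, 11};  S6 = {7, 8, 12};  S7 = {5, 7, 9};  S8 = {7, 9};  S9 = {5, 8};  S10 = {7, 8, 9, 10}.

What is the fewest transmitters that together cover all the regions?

3

S3 and S5 and S8 together: S3 ∪ S5 ∪ S8 = {5, 6, 7, 8, 9, 10, 11, 12} — every region is covered.
No 2 of the 10 transmitters cover everything (all 45 combinations miss at least one region), so 3 is optimal.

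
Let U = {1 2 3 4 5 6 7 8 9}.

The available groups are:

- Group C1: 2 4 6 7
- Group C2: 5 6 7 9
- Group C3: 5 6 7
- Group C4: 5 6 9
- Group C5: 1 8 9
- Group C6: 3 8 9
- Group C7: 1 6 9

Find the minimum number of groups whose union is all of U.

C1, C4, C6, and C7 cover everything between them: the union {1, 2, 3, 4, 5, 6, 7, 8, 9} is all of U.
No 3 of the 7 groups cover everything (all 35 combinations miss at least one element), so 4 is optimal.

4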